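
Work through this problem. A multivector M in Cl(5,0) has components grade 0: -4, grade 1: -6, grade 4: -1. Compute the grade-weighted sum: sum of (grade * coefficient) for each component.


Grade-weighted sum = sum of grade_k * coefficient_k
0*(-4) = 0
1*(-6) = -6
4*(-1) = -4
Total = 0 + (-6) + (-4) = -10


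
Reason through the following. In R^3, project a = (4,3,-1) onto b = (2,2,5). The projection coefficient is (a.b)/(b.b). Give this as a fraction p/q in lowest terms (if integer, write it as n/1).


Projection coefficient = (a . b) / (b . b)
a . b = 4*2 + 3*2 + (-1)*5
= 8 + 6 + (-5) = 9
b . b = 2^2 + 2^2 + 5^2
= 4 + 4 + 25 = 33
Coefficient = 9/33
In lowest terms: 3/11


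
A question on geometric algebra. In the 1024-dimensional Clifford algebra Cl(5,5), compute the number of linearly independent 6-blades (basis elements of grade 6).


Number of grade-k basis blades in Cl(p,q) with n = p + q is C(n, k).
n = 5 + 5 = 10
C(10, 6) = 10! / (6! * 4!)
= 3628800 / (720 * 24)
= 210


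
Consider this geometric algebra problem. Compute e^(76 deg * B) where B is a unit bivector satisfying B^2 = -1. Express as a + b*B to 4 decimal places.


For a unit bivector B with B^2 = -1, the exponential series gives
e^(theta*B) = cos(theta) + sin(theta)*B (the GA analogue of Euler's formula).
theta = 76 degrees = 1.32645 rad
cos(76 deg) = 0.2419
sin(76 deg) = 0.9703
exp(theta*B) = 0.2419 + 0.9703*B


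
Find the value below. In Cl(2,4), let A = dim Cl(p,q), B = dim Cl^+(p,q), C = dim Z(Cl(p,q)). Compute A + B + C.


n = 2 + 4 = 6
Total dim = 2^6 = 64
Even subalgebra dim = 2^5 = 32
n is even, so center dim = 1
Sum = 64 + 32 + 1 = 97


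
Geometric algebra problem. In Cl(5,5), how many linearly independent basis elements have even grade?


Even subalgebra dimension = 2^(n-1)
n = 5 + 5 = 10
2^(10 - 1) = 2^9 = 512
Verification: sum of C(10,k) for even k = 1 + 45 + 210 + 210 + 45 + 1 = 512
Result = 512


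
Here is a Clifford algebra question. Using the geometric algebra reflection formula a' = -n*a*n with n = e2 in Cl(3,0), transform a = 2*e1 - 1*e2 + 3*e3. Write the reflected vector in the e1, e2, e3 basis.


Reflection formula: a' = -n*a*n, with n = e2 (unit vector, n^2 = 1).
For reflection through hyperplane perp to e2:
The component along e2 flips sign, others stay.
a = (2, -1, 3)
a' = (2, 1, 3)
a' = 2*e1 + 1*e2 + 3*e3


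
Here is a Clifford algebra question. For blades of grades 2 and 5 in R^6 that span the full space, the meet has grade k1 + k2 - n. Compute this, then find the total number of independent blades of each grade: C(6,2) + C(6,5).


Meet grade = grade(A) + grade(B) - n
= 2 + 5 - 6 = 1
C(6,2) = 15
C(6,5) = 6
dim_A + dim_B = 15 + 6 = 21


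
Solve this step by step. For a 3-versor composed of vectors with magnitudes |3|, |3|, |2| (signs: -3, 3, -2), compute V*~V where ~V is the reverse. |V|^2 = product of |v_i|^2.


Each vector v_i has |v_i|^2 = s_i^2
Squared scales: (-3)^2 = 9, 3^2 = 9, (-2)^2 = 4
|V|^2 = 9 * 9 * 4
= 324


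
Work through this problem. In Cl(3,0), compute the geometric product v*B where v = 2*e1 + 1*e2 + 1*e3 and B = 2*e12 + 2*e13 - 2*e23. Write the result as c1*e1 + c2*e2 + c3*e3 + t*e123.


vB has grade-1 (vector) and grade-3 (trivector) parts: vB = (v _| B) + (v ^ B).
Vector part <vB>_1:
  e1: -v2*b12 - v3*b13 = -(1)*(2) - (1)*(2) = -4
  e2: v1*b12 - v3*b23 = (2)*(2) - (1)*(-2) = 6
  e3: v1*b13 + v2*b23 = (2)*(2) + (1)*(-2) = 2
Trivector part <vB>_3:
  e123: v1*b23 - v2*b13 + v3*b12 = (2)*(-2) - (1)*(2) + (1)*(2) = -4
vB = -4*e1 + 6*e2 + 2*e3 - 4*e123


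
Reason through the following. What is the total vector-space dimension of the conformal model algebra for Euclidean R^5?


The conformal model of R^5 uses Cl(6,1): the 5 Euclidean generators plus two extra orthogonal generators e+ (e+^2 = +1) and e- (e-^2 = -1), from which the null vectors e0, einf are built.
Number of generators m = 5 + 2 = 7.
dim Cl(p,q) = 2^m = 2^7 = 128


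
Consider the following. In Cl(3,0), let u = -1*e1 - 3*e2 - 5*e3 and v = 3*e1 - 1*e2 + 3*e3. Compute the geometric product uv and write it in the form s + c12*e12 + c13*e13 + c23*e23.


In Cl(3,0): e_i^2 = 1, e_ie_j = -e_je_i for i != j.
Scalar part = u . v = (-1)*3 + (-3)*(-1) + (-5)*3
= -3 + 3 + (-15) = -15
e12 coeff = (-1)*(-1) - (-3)*3 = 1 - (-9) = 10
e13 coeff = (-1)*3 - (-5)*3 = -3 - (-15) = 12
e23 coeff = (-3)*3 - (-5)*(-1) = -9 - 5 = -14
uv = -15 + 10*e12 + 12*e13 - 14*e23


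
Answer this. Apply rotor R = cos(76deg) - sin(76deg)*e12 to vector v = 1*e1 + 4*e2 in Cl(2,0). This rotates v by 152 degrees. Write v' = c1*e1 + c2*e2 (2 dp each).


Rotor R = cos(76deg) - sin(76deg)*e12
Rotation angle theta = 2 * 76 = 152 degrees
v' = R*v*~R rotates v by theta.
cos(152deg) = -0.8829, sin(152deg) = 0.4695
v'_1 = 1*cos(152deg) - 4*sin(152deg)
= 1*(-0.8829) - 4*0.4695
= -2.76
v'_2 = 1*sin(152deg) + 4*cos(152deg)
= 1*0.4695 + 4*(-0.8829)
= -3.06
v' = -2.76*e1 - 3.06*e2


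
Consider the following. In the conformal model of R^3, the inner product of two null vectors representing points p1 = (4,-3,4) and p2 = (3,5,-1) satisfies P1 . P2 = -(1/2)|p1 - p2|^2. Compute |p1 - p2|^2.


p1 - p2 = (1, -8, 5)
|p1 - p2|^2 = 1^2 + (-8)^2 + 5^2
= 1 + 64 + 25
= 90


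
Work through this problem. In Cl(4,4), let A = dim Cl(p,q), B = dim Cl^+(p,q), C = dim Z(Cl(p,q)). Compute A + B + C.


n = 4 + 4 = 8
Total dim = 2^8 = 256
Even subalgebra dim = 2^7 = 128
n is even, so center dim = 1
Sum = 256 + 128 + 1 = 385


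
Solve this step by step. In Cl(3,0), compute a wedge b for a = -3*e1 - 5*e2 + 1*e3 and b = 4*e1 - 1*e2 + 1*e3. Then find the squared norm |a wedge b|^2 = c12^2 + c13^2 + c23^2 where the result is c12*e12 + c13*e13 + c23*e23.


a wedge b = (a1*b2 - a2*b1)*e12 + (a1*b3 - a3*b1)*e13 + (a2*b3 - a3*b2)*e23
e12 coeff: (-3)*(-1) - (-5)*4 = 3 - (-20) = 23
e13 coeff: (-3)*1 - 1*4 = -3 - 4 = -7
e23 coeff: (-5)*1 - 1*(-1) = -5 - (-1) = -4
|a wedge b|^2 = 23^2 + (-7)^2 + (-4)^2
= 529 + 49 + 16
= 594


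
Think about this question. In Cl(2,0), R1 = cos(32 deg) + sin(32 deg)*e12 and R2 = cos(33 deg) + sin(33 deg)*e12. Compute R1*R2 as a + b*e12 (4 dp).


Same-plane rotors commute and their half-angles add:
R1*R2 = cos(a1 + a2) + sin(a1 + a2)*e12.
a1 + a2 = 32 + 33 = 65 deg
cos(65 deg) = 0.4226
sin(65 deg) = 0.9063
R1*R2 = 0.4226 + 0.9063*e12


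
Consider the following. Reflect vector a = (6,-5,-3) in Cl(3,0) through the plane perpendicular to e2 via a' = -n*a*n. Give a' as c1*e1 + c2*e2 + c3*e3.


Reflection formula: a' = -n*a*n, with n = e2 (unit vector, n^2 = 1).
For reflection through hyperplane perp to e2:
The component along e2 flips sign, others stay.
a = (6, -5, -3)
a' = (6, 5, -3)
a' = 6*e1 + 5*e2 - 3*e3


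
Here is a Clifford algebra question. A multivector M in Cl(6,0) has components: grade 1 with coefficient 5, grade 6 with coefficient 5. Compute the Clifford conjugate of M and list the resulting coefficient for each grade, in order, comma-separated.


Clifford conjugate sign for grade k: (-1)^(k(k+1)/2)
Grade 1: (-1)^(1*2/2) = (-1)^1 = -1, coeff 5 -> -5
Grade 6: (-1)^(6*7/2) = (-1)^21 = -1, coeff 5 -> -5
Conjugated coefficients: -5, -5


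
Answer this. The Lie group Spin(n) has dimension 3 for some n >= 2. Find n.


dim Spin(n) = dim so(n) = n(n-1)/2.
Solve n(n-1)/2 = 3, i.e. n^2 - n - 6 = 0.
Discriminant = 1 + 8*3 = 25
n = (1 + sqrt(25))/2 = (1 + 5)/2 = 3


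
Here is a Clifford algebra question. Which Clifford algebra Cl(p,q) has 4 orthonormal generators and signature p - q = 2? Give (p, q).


We need p + q = 4 and p - q = 2.
Adding: 2p = 4 + 2 = 6, so p = 3.
Then q = 4 - 3 = 1.
(p, q) = (3, 1)


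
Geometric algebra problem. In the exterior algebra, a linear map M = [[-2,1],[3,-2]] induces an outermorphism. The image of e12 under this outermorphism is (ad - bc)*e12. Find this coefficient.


The outermorphism of a linear map f sends e1^e2 to f(e1)^f(e2).
f(e1) = -2*e1 + 3*e2
f(e2) = 1*e1 - 2*e2
f(e1) ^ f(e2) = (-2*e1 + 3*e2) ^ (1*e1 - 2*e2)
= (-2)*(-2)*e12 + 3*1*e21
= (4 - 3)*e12
= 1*e12
Coefficient = 1


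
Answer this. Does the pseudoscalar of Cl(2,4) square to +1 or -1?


The pseudoscalar I = e1...e_n (product of all n generators) of Cl(p,q) satisfies I^2 = (-1)^(q + n(n-1)/2).
p = 2, q = 4, n = p + q = 6
n(n-1)/2 = 6 * 5 / 2 = 15
Exponent = q + n(n-1)/2 = 4 + 15 = 19
I^2 = (-1)^19 = -1


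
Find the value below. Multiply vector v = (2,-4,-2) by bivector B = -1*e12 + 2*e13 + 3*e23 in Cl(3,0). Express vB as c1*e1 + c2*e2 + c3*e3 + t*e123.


vB has grade-1 (vector) and grade-3 (trivector) parts: vB = (v _| B) + (v ^ B).
Vector part <vB>_1:
  e1: -v2*b12 - v3*b13 = -(-4)*(-1) - (-2)*(2) = 0
  e2: v1*b12 - v3*b23 = (2)*(-1) - (-2)*(3) = 4
  e3: v1*b13 + v2*b23 = (2)*(2) + (-4)*(3) = -8
Trivector part <vB>_3:
  e123: v1*b23 - v2*b13 + v3*b12 = (2)*(3) - (-4)*(2) + (-2)*(-1) = 16
vB = 0*e1 + 4*e2 - 8*e3 + 16*e123


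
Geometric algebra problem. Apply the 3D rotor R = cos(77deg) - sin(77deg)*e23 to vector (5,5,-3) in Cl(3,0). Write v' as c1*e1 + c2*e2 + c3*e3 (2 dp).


Rotor R = cos(77deg) - sin(77deg)*e23
Rotation angle theta = 2 * 77 = 154 degrees in the e23 plane (e2 -> e3).
The component perpendicular to the plane (e1) is invariant: v'_1 = v1 = 5.00
cos(154deg) = -0.8988, sin(154deg) = 0.4384
v'_2 = v2*cos(theta) - v3*sin(theta) = 5*(-0.8988) - (-3)*0.4384 = -3.18
v'_3 = v2*sin(theta) + v3*cos(theta) = 5*0.4384 + (-3)*(-0.8988) = 4.89
v' = 5.00*e1 - 3.18*e2 + 4.89*e3


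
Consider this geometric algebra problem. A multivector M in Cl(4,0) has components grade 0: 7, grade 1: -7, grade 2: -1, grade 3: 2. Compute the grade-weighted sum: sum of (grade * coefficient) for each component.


Grade-weighted sum = sum of grade_k * coefficient_k
0*7 = 0
1*(-7) = -7
2*(-1) = -2
3*2 = 6
Total = 0 + (-7) + (-2) + 6 = -3


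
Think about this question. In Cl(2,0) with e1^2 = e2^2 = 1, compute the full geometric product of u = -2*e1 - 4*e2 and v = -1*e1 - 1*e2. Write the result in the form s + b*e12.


Expand: (-2*e1 - 4*e2)(-1*e1 - 1*e2)
= (-2)*(-1)*e1e1 + (-2)*(-1)*e1e2 + (-4)*(-1)*e2e1 + (-4)*(-1)*e2e2
Using e1^2 = e2^2 = 1, e2e1 = -e1e2:
Scalar part s = (-2)*(-1) + (-4)*(-1) = 2 + 4 = 6
Bivector part b = (-2)*(-1) - (-4)*(-1) = 2 - 4 = -2
uv = 6 - 2*e12


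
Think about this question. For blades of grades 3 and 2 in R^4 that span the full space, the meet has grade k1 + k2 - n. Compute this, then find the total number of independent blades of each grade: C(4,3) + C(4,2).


Meet grade = grade(A) + grade(B) - n
= 3 + 2 - 4 = 1
C(4,3) = 4
C(4,2) = 6
dim_A + dim_B = 4 + 6 = 10


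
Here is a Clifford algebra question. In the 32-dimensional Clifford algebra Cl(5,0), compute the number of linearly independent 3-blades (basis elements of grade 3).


Number of grade-k basis blades in Cl(p,q) with n = p + q is C(n, k).
n = 5 + 0 = 5
C(5, 3) = 5! / (3! * 2!)
= 120 / (6 * 2)
= 10


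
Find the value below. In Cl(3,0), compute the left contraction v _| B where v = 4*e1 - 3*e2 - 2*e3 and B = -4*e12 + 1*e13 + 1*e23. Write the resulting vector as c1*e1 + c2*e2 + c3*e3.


Left contraction v _| B = <vB>_1 (grade-1 part of the geometric product vB).
Using e1_|e12 = e2, e2_|e12 = -e1, e1_|e13 = e3, e3_|e13 = -e1, e2_|e23 = e3, e3_|e23 = -e2:
e1 coeff: -v2*b12 - v3*b13 = -(-3)*(-4) - (-2)*(1) = -10
e2 coeff: v1*b12 - v3*b23 = (4)*(-4) - (-2)*(1) = -14
e3 coeff: v1*b13 + v2*b23 = (4)*(1) + (-3)*(1) = 1
v _| B = -10*e1 - 14*e2 + 1*e3


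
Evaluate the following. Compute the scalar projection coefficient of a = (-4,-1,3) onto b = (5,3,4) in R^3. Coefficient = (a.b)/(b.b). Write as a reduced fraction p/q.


Projection coefficient = (a . b) / (b . b)
a . b = (-4)*5 + (-1)*3 + 3*4
= -20 + (-3) + 12 = -11
b . b = 5^2 + 3^2 + 4^2
= 25 + 9 + 16 = 50
Coefficient = -11/50
In lowest terms: -11/50


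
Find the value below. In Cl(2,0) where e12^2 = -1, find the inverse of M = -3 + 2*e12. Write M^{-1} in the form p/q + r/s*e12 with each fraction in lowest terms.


M = -3 + 2*e12, where e12^2 = -1.
Since M commutes with its reverse ~M = a - b*e12, M * ~M = a^2 - b^2*e12^2 = a^2 + b^2.
So M^{-1} = ~M / (a^2 + b^2) = (a - b*e12)/(a^2 + b^2).
a^2 + b^2 = 9 + 4 = 13
Scalar part = -3/13 = -3/13
Bivector coeff = -2/13 = -2/13
M^{-1} = -3/13 - 2/13*e12


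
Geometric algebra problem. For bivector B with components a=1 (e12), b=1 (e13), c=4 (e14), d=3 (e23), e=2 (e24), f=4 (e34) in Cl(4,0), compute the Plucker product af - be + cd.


Plucker relation: af - be + cd
a*f = 1*4 = 4
b*e = 1*2 = 2
c*d = 4*3 = 12
af - be + cd = 4 - 2 + 12
= 14


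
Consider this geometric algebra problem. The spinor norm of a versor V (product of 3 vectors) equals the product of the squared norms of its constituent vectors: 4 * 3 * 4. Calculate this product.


Spinor norm N(V) = |v1|^2 * |v2|^2 * ... * |v3|^2
= 4 * 3 * 4
Running product: 4, 12, 48
N(V) = 48


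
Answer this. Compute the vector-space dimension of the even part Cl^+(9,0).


Even subalgebra dimension = 2^(n-1)
n = 9 + 0 = 9
2^(9 - 1) = 2^8 = 256
Verification: sum of C(9,k) for even k = 1 + 36 + 126 + 84 + 9 = 256
Result = 256


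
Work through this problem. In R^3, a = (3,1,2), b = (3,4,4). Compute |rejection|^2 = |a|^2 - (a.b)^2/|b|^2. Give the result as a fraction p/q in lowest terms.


|a|^2 = 3^2 + 1^2 + 2^2 = 14
|b|^2 = 3^2 + 4^2 + 4^2 = 41
a . b = 3*3 + 1*4 + 2*4 = 21
(a.b)^2 = 21^2 = 441
|rej|^2 = 14 - 441/41
= (574 - 441)/41
= 133/41
In lowest terms: 133/41


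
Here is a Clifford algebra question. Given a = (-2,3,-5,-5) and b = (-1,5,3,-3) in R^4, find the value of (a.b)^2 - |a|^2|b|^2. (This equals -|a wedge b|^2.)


a . b = (-2)*(-1) + 3*5 + (-5)*3 + (-5)*(-3)
= 2 + 15 + (-15) + 15 = 17
|a|^2 = (-2)^2 + 3^2 + (-5)^2 + (-5)^2 = 63
|b|^2 = (-1)^2 + 5^2 + 3^2 + (-3)^2 = 44
(a.b)^2 = 17^2 = 289
|a|^2 * |b|^2 = 63 * 44 = 2772
Result = 289 - 2772 = -2483


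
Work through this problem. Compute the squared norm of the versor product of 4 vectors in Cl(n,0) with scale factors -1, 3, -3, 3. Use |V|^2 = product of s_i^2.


Each vector v_i has |v_i|^2 = s_i^2
Squared scales: (-1)^2 = 1, 3^2 = 9, (-3)^2 = 9, 3^2 = 9
|V|^2 = 1 * 9 * 9 * 9
= 729


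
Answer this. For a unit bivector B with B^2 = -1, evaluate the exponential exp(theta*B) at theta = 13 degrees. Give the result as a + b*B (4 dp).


For a unit bivector B with B^2 = -1, the exponential series gives
e^(theta*B) = cos(theta) + sin(theta)*B (the GA analogue of Euler's formula).
theta = 13 degrees = 0.226893 rad
cos(13 deg) = 0.9744
sin(13 deg) = 0.2250
exp(theta*B) = 0.9744 + 0.2250*B


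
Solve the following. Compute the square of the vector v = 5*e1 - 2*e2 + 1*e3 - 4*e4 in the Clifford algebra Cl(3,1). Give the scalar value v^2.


v^2 = sum of c_i^2 * e_i^2
Positive signature terms (e_i^2 = +1): 5^2 + (-2)^2 + 1^2 = 30
Negative signature terms (e_j^2 = -1): (-4)^2 = 16
v^2 = 30 - 16 = 14


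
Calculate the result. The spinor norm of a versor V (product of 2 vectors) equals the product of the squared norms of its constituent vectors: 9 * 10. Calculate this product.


Spinor norm N(V) = |v1|^2 * |v2|^2 * ... * |v2|^2
= 9 * 10
Running product: 9, 90
N(V) = 90


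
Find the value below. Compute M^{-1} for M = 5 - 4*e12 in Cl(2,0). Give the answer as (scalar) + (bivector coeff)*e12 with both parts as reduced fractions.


M = 5 - 4*e12, where e12^2 = -1.
Since M commutes with its reverse ~M = a - b*e12, M * ~M = a^2 - b^2*e12^2 = a^2 + b^2.
So M^{-1} = ~M / (a^2 + b^2) = (a - b*e12)/(a^2 + b^2).
a^2 + b^2 = 25 + 16 = 41
Scalar part = 5/41 = 5/41
Bivector coeff = 4/41 = 4/41
M^{-1} = 5/41 + 4/41*e12


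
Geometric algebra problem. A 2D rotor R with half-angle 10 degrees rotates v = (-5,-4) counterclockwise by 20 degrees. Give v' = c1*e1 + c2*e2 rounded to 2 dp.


Rotor R = cos(10deg) - sin(10deg)*e12
Rotation angle theta = 2 * 10 = 20 degrees
v' = R*v*~R rotates v by theta.
cos(20deg) = 0.9397, sin(20deg) = 0.3420
v'_1 = -5*cos(20deg) - (-4)*sin(20deg)
= -5*0.9397 - (-4)*0.3420
= -3.33
v'_2 = -5*sin(20deg) + (-4)*cos(20deg)
= -5*0.3420 + (-4)*0.9397
= -5.47
v' = -3.33*e1 - 5.47*e2


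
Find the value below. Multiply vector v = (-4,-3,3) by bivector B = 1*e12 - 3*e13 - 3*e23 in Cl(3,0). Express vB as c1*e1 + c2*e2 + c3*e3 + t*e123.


vB has grade-1 (vector) and grade-3 (trivector) parts: vB = (v _| B) + (v ^ B).
Vector part <vB>_1:
  e1: -v2*b12 - v3*b13 = -(-3)*(1) - (3)*(-3) = 12
  e2: v1*b12 - v3*b23 = (-4)*(1) - (3)*(-3) = 5
  e3: v1*b13 + v2*b23 = (-4)*(-3) + (-3)*(-3) = 21
Trivector part <vB>_3:
  e123: v1*b23 - v2*b13 + v3*b12 = (-4)*(-3) - (-3)*(-3) + (3)*(1) = 6
vB = 12*e1 + 5*e2 + 21*e3 + 6*e123


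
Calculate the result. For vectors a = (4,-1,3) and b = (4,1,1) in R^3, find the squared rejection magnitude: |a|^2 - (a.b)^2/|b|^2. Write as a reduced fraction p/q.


|a|^2 = 4^2 + (-1)^2 + 3^2 = 26
|b|^2 = 4^2 + 1^2 + 1^2 = 18
a . b = 4*4 + (-1)*1 + 3*1 = 18
(a.b)^2 = 18^2 = 324
|rej|^2 = 26 - 324/18
= (468 - 324)/18
= 144/18
In lowest terms: 8/1


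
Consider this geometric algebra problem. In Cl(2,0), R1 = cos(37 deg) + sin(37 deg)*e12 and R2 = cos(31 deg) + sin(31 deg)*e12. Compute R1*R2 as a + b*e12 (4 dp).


Same-plane rotors commute and their half-angles add:
R1*R2 = cos(a1 + a2) + sin(a1 + a2)*e12.
a1 + a2 = 37 + 31 = 68 deg
cos(68 deg) = 0.3746
sin(68 deg) = 0.9272
R1*R2 = 0.3746 + 0.9272*e12


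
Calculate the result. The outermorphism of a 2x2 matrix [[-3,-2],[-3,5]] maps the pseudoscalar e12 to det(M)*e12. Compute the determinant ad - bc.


The outermorphism of a linear map f sends e1^e2 to f(e1)^f(e2).
f(e1) = -3*e1 - 3*e2
f(e2) = -2*e1 + 5*e2
f(e1) ^ f(e2) = (-3*e1 - 3*e2) ^ (-2*e1 + 5*e2)
= (-3)*5*e12 + (-3)*(-2)*e21
= (-15 - 6)*e12
= -21*e12
Coefficient = -21


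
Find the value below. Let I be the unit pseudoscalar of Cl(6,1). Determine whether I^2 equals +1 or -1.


The pseudoscalar I = e1...e_n (product of all n generators) of Cl(p,q) satisfies I^2 = (-1)^(q + n(n-1)/2).
p = 6, q = 1, n = p + q = 7
n(n-1)/2 = 7 * 6 / 2 = 21
Exponent = q + n(n-1)/2 = 1 + 21 = 22
I^2 = (-1)^22 = +1


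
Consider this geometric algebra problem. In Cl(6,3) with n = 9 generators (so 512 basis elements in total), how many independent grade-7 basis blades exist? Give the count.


Number of grade-k basis blades in Cl(p,q) with n = p + q is C(n, k).
n = 6 + 3 = 9
C(9, 7) = 9! / (7! * 2!)
= 362880 / (5040 * 2)
= 36


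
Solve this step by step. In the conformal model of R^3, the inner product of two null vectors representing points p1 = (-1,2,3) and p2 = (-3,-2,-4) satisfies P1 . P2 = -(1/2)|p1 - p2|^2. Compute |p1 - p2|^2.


p1 - p2 = (2, 4, 7)
|p1 - p2|^2 = 2^2 + 4^2 + 7^2
= 4 + 16 + 49
= 69


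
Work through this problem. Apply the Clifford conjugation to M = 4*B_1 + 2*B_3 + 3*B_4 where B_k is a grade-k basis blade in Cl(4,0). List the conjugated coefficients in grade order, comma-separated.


Clifford conjugate sign for grade k: (-1)^(k(k+1)/2)
Grade 1: (-1)^(1*2/2) = (-1)^1 = -1, coeff 4 -> -4
Grade 3: (-1)^(3*4/2) = (-1)^6 = 1, coeff 2 -> 2
Grade 4: (-1)^(4*5/2) = (-1)^10 = 1, coeff 3 -> 3
Conjugated coefficients: -4, 2, 3


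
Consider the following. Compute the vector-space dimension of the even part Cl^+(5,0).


Even subalgebra dimension = 2^(n-1)
n = 5 + 0 = 5
2^(5 - 1) = 2^4 = 16
Verification: sum of C(5,k) for even k = 1 + 10 + 5 = 16
Result = 16


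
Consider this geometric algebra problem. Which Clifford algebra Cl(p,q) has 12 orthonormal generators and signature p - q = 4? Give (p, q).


We need p + q = 12 and p - q = 4.
Adding: 2p = 12 + 4 = 16, so p = 8.
Then q = 12 - 8 = 4.
(p, q) = (8, 4)


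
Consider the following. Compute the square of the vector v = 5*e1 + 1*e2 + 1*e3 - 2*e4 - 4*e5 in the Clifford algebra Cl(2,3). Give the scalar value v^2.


v^2 = sum of c_i^2 * e_i^2
Positive signature terms (e_i^2 = +1): 5^2 + 1^2 = 26
Negative signature terms (e_j^2 = -1): 1^2 + (-2)^2 + (-4)^2 = 21
v^2 = 26 - 21 = 5


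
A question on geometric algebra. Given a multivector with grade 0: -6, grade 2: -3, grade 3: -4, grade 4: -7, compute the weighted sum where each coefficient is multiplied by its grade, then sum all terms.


Grade-weighted sum = sum of grade_k * coefficient_k
0*(-6) = 0
2*(-3) = -6
3*(-4) = -12
4*(-7) = -28
Total = 0 + (-6) + (-12) + (-28) = -46


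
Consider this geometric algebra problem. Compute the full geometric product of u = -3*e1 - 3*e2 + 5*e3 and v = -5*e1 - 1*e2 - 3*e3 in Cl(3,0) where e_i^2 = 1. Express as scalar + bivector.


In Cl(3,0): e_i^2 = 1, e_ie_j = -e_je_i for i != j.
Scalar part = u . v = (-3)*(-5) + (-3)*(-1) + 5*(-3)
= 15 + 3 + (-15) = 3
e12 coeff = (-3)*(-1) - (-3)*(-5) = 3 - 15 = -12
e13 coeff = (-3)*(-3) - 5*(-5) = 9 - (-25) = 34
e23 coeff = (-3)*(-3) - 5*(-1) = 9 - (-5) = 14
uv = 3 - 12*e12 + 34*e13 + 14*e23


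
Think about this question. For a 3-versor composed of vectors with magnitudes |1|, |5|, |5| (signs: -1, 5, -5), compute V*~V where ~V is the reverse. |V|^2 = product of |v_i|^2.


Each vector v_i has |v_i|^2 = s_i^2
Squared scales: (-1)^2 = 1, 5^2 = 25, (-5)^2 = 25
|V|^2 = 1 * 25 * 25
= 625


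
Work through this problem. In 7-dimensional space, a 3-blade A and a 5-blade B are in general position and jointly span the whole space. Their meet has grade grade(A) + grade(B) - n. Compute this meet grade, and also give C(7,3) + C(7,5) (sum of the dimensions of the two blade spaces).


Meet grade = grade(A) + grade(B) - n
= 3 + 5 - 7 = 1
C(7,3) = 35
C(7,5) = 21
dim_A + dim_B = 35 + 21 = 56


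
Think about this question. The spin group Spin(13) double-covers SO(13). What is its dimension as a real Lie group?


Spin(n) double-covers SO(n); both have Lie algebra so(n) of dimension n(n-1)/2.
n = 13
n(n-1) = 13 * 12 = 156
dim Spin(13) = 156/2 = 78


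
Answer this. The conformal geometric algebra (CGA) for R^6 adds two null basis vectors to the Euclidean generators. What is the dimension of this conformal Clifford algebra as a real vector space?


The conformal model of R^6 uses Cl(7,1): the 6 Euclidean generators plus two extra orthogonal generators e+ (e+^2 = +1) and e- (e-^2 = -1), from which the null vectors e0, einf are built.
Number of generators m = 6 + 2 = 8.
dim Cl(p,q) = 2^m = 2^8 = 256


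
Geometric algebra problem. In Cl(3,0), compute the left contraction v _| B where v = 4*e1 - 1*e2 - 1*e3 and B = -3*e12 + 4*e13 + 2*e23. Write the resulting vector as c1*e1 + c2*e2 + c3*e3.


Left contraction v _| B = <vB>_1 (grade-1 part of the geometric product vB).
Using e1_|e12 = e2, e2_|e12 = -e1, e1_|e13 = e3, e3_|e13 = -e1, e2_|e23 = e3, e3_|e23 = -e2:
e1 coeff: -v2*b12 - v3*b13 = -(-1)*(-3) - (-1)*(4) = 1
e2 coeff: v1*b12 - v3*b23 = (4)*(-3) - (-1)*(2) = -10
e3 coeff: v1*b13 + v2*b23 = (4)*(4) + (-1)*(2) = 14
v _| B = 1*e1 - 10*e2 + 14*e3


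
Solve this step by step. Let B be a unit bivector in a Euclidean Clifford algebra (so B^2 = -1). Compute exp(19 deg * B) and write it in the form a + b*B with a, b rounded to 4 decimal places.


For a unit bivector B with B^2 = -1, the exponential series gives
e^(theta*B) = cos(theta) + sin(theta)*B (the GA analogue of Euler's formula).
theta = 19 degrees = 0.331613 rad
cos(19 deg) = 0.9455
sin(19 deg) = 0.3256
exp(theta*B) = 0.9455 + 0.3256*B


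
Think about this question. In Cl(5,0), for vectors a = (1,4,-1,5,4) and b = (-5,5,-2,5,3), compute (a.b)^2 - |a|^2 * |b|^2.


a . b = 1*(-5) + 4*5 + (-1)*(-2) + 5*5 + 4*3
= -5 + 20 + 2 + 25 + 12 = 54
|a|^2 = 1^2 + 4^2 + (-1)^2 + 5^2 + 4^2 = 59
|b|^2 = (-5)^2 + 5^2 + (-2)^2 + 5^2 + 3^2 = 88
(a.b)^2 = 54^2 = 2916
|a|^2 * |b|^2 = 59 * 88 = 5192
Result = 2916 - 5192 = -2276


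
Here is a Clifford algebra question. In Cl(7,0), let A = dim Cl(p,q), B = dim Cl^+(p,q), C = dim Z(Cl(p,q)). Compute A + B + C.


n = 7 + 0 = 7
Total dim = 2^7 = 128
Even subalgebra dim = 2^6 = 64
n is odd, so center dim = 2
Sum = 128 + 64 + 2 = 194


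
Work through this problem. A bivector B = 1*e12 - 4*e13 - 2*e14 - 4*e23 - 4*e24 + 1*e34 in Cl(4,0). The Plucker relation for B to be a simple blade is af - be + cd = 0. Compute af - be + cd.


Plucker relation: af - be + cd
a*f = 1*1 = 1
b*e = (-4)*(-4) = 16
c*d = (-2)*(-4) = 8
af - be + cd = 1 - 16 + 8
= -7


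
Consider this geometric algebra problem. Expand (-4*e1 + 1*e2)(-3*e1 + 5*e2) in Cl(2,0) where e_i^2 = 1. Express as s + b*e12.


Expand: (-4*e1 + 1*e2)(-3*e1 + 5*e2)
= (-4)*(-3)*e1e1 + (-4)*5*e1e2 + 1*(-3)*e2e1 + 1*5*e2e2
Using e1^2 = e2^2 = 1, e2e1 = -e1e2:
Scalar part s = (-4)*(-3) + 1*5 = 12 + 5 = 17
Bivector part b = (-4)*5 - 1*(-3) = -20 - (-3) = -17
uv = 17 - 17*e12


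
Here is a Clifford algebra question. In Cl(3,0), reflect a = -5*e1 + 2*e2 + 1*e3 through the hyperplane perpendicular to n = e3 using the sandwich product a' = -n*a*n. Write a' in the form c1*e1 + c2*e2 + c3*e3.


Reflection formula: a' = -n*a*n, with n = e3 (unit vector, n^2 = 1).
For reflection through hyperplane perp to e3:
The component along e3 flips sign, others stay.
a = (-5, 2, 1)
a' = (-5, 2, -1)
a' = -5*e1 + 2*e2 - 1*e3


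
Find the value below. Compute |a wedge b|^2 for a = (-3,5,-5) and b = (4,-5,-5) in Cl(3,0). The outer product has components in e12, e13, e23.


a wedge b = (a1*b2 - a2*b1)*e12 + (a1*b3 - a3*b1)*e13 + (a2*b3 - a3*b2)*e23
e12 coeff: (-3)*(-5) - 5*4 = 15 - 20 = -5
e13 coeff: (-3)*(-5) - (-5)*4 = 15 - (-20) = 35
e23 coeff: 5*(-5) - (-5)*(-5) = -25 - 25 = -50
|a wedge b|^2 = (-5)^2 + 35^2 + (-50)^2
= 25 + 1225 + 2500
= 3750


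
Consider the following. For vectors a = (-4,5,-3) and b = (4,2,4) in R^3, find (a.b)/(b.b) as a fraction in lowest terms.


Projection coefficient = (a . b) / (b . b)
a . b = (-4)*4 + 5*2 + (-3)*4
= -16 + 10 + (-12) = -18
b . b = 4^2 + 2^2 + 4^2
= 16 + 4 + 16 = 36
Coefficient = -18/36
In lowest terms: -1/2


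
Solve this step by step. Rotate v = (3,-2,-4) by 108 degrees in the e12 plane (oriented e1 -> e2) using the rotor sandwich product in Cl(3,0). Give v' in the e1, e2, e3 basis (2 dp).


Rotor R = cos(54deg) - sin(54deg)*e12
Rotation angle theta = 2 * 54 = 108 degrees in the e12 plane (e1 -> e2).
The component perpendicular to the plane (e3) is invariant: v'_3 = v3 = -4.00
cos(108deg) = -0.3090, sin(108deg) = 0.9511
v'_1 = v1*cos(theta) - v2*sin(theta) = 3*(-0.3090) - (-2)*0.9511 = 0.98
v'_2 = v1*sin(theta) + v2*cos(theta) = 3*0.9511 + (-2)*(-0.3090) = 3.47
v' = 0.98*e1 + 3.47*e2 - 4.00*e3


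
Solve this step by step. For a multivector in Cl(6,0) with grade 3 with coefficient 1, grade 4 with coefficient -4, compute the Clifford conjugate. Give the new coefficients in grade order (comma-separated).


Clifford conjugate sign for grade k: (-1)^(k(k+1)/2)
Grade 3: (-1)^(3*4/2) = (-1)^6 = 1, coeff 1 -> 1
Grade 4: (-1)^(4*5/2) = (-1)^10 = 1, coeff -4 -> -4
Conjugated coefficients: 1, -4


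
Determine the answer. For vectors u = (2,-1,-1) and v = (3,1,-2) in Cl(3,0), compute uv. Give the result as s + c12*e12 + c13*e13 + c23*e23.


In Cl(3,0): e_i^2 = 1, e_ie_j = -e_je_i for i != j.
Scalar part = u . v = 2*3 + (-1)*1 + (-1)*(-2)
= 6 + (-1) + 2 = 7
e12 coeff = 2*1 - (-1)*3 = 2 - (-3) = 5
e13 coeff = 2*(-2) - (-1)*3 = -4 - (-3) = -1
e23 coeff = (-1)*(-2) - (-1)*1 = 2 - (-1) = 3
uv = 7 + 5*e12 - 1*e13 + 3*e23


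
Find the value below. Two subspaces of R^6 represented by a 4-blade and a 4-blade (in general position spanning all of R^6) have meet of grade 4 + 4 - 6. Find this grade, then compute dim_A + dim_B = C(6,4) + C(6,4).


Meet grade = grade(A) + grade(B) - n
= 4 + 4 - 6 = 2
C(6,4) = 15
C(6,4) = 15
dim_A + dim_B = 15 + 15 = 30


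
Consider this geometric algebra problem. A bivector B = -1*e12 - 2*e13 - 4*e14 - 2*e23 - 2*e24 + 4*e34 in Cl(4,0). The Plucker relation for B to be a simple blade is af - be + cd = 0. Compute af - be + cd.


Plucker relation: af - be + cd
a*f = (-1)*4 = -4
b*e = (-2)*(-2) = 4
c*d = (-4)*(-2) = 8
af - be + cd = -4 - 4 + 8
= 0


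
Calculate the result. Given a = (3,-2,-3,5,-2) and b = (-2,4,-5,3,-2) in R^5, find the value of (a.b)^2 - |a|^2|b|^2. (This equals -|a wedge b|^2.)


a . b = 3*(-2) + (-2)*4 + (-3)*(-5) + 5*3 + (-2)*(-2)
= -6 + (-8) + 15 + 15 + 4 = 20
|a|^2 = 3^2 + (-2)^2 + (-3)^2 + 5^2 + (-2)^2 = 51
|b|^2 = (-2)^2 + 4^2 + (-5)^2 + 3^2 + (-2)^2 = 58
(a.b)^2 = 20^2 = 400
|a|^2 * |b|^2 = 51 * 58 = 2958
Result = 400 - 2958 = -2558


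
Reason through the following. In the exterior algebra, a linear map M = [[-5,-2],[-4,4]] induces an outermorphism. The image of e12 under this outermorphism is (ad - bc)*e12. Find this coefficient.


The outermorphism of a linear map f sends e1^e2 to f(e1)^f(e2).
f(e1) = -5*e1 - 4*e2
f(e2) = -2*e1 + 4*e2
f(e1) ^ f(e2) = (-5*e1 - 4*e2) ^ (-2*e1 + 4*e2)
= (-5)*4*e12 + (-4)*(-2)*e21
= (-20 - 8)*e12
= -28*e12
Coefficient = -28


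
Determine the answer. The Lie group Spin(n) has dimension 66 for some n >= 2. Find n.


dim Spin(n) = dim so(n) = n(n-1)/2.
Solve n(n-1)/2 = 66, i.e. n^2 - n - 132 = 0.
Discriminant = 1 + 8*66 = 529
n = (1 + sqrt(529))/2 = (1 + 23)/2 = 12


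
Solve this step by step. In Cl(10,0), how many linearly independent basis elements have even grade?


Even subalgebra dimension = 2^(n-1)
n = 10 + 0 = 10
2^(10 - 1) = 2^9 = 512
Verification: sum of C(10,k) for even k = 1 + 45 + 210 + 210 + 45 + 1 = 512
Result = 512


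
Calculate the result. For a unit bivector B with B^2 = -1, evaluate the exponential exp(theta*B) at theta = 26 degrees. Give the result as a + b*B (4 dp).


For a unit bivector B with B^2 = -1, the exponential series gives
e^(theta*B) = cos(theta) + sin(theta)*B (the GA analogue of Euler's formula).
theta = 26 degrees = 0.453786 rad
cos(26 deg) = 0.8988
sin(26 deg) = 0.4384
exp(theta*B) = 0.8988 + 0.4384*B


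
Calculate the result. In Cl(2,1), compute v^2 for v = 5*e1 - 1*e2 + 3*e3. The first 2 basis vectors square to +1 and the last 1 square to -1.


v^2 = sum of c_i^2 * e_i^2
Positive signature terms (e_i^2 = +1): 5^2 + (-1)^2 = 26
Negative signature terms (e_j^2 = -1): 3^2 = 9
v^2 = 26 - 9 = 17


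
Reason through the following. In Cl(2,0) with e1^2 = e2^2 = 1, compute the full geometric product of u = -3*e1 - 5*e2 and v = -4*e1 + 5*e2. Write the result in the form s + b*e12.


Expand: (-3*e1 - 5*e2)(-4*e1 + 5*e2)
= (-3)*(-4)*e1e1 + (-3)*5*e1e2 + (-5)*(-4)*e2e1 + (-5)*5*e2e2
Using e1^2 = e2^2 = 1, e2e1 = -e1e2:
Scalar part s = (-3)*(-4) + (-5)*5 = 12 + (-25) = -13
Bivector part b = (-3)*5 - (-5)*(-4) = -15 - 20 = -35
uv = -13 - 35*e12


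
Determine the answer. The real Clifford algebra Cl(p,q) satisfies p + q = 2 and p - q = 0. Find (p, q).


We need p + q = 2 and p - q = 0.
Adding: 2p = 2 + 0 = 2, so p = 1.
Then q = 2 - 1 = 1.
(p, q) = (1, 1)


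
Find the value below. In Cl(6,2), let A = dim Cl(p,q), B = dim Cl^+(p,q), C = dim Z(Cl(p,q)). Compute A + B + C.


n = 6 + 2 = 8
Total dim = 2^8 = 256
Even subalgebra dim = 2^7 = 128
n is even, so center dim = 1
Sum = 256 + 128 + 1 = 385


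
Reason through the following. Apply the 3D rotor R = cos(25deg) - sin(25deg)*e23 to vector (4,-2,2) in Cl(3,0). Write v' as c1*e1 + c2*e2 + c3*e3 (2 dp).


Rotor R = cos(25deg) - sin(25deg)*e23
Rotation angle theta = 2 * 25 = 50 degrees in the e23 plane (e2 -> e3).
The component perpendicular to the plane (e1) is invariant: v'_1 = v1 = 4.00
cos(50deg) = 0.6428, sin(50deg) = 0.7660
v'_2 = v2*cos(theta) - v3*sin(theta) = -2*0.6428 - 2*0.7660 = -2.82
v'_3 = v2*sin(theta) + v3*cos(theta) = -2*0.7660 + 2*0.6428 = -0.25
v' = 4.00*e1 - 2.82*e2 - 0.25*e3


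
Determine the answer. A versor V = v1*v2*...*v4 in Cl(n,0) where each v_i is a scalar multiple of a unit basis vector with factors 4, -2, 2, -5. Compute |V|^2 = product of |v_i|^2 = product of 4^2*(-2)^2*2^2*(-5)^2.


Each vector v_i has |v_i|^2 = s_i^2
Squared scales: 4^2 = 16, (-2)^2 = 4, 2^2 = 4, (-5)^2 = 25
|V|^2 = 16 * 4 * 4 * 25
= 6400


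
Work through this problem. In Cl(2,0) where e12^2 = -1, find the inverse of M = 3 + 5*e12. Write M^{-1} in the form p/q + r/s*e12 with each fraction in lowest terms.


M = 3 + 5*e12, where e12^2 = -1.
Since M commutes with its reverse ~M = a - b*e12, M * ~M = a^2 - b^2*e12^2 = a^2 + b^2.
So M^{-1} = ~M / (a^2 + b^2) = (a - b*e12)/(a^2 + b^2).
a^2 + b^2 = 9 + 25 = 34
Scalar part = 3/34 = 3/34
Bivector coeff = -5/34 = -5/34
M^{-1} = 3/34 - 5/34*e12


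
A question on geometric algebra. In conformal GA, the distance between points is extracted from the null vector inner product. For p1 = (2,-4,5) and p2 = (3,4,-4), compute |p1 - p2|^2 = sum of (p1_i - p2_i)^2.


p1 - p2 = (-1, -8, 9)
|p1 - p2|^2 = (-1)^2 + (-8)^2 + 9^2
= 1 + 64 + 81
= 146


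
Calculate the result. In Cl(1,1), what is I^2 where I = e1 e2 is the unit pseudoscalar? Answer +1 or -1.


The pseudoscalar I = e1...e_n (product of all n generators) of Cl(p,q) satisfies I^2 = (-1)^(q + n(n-1)/2).
p = 1, q = 1, n = p + q = 2
n(n-1)/2 = 2 * 1 / 2 = 1
Exponent = q + n(n-1)/2 = 1 + 1 = 2
I^2 = (-1)^2 = +1


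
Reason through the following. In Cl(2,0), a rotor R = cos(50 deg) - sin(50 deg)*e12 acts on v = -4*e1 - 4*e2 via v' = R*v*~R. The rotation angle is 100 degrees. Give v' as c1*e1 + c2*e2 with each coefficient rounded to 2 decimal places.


Rotor R = cos(50deg) - sin(50deg)*e12
Rotation angle theta = 2 * 50 = 100 degrees
v' = R*v*~R rotates v by theta.
cos(100deg) = -0.1736, sin(100deg) = 0.9848
v'_1 = -4*cos(100deg) - (-4)*sin(100deg)
= -4*(-0.1736) - (-4)*0.9848
= 4.63
v'_2 = -4*sin(100deg) + (-4)*cos(100deg)
= -4*0.9848 + (-4)*(-0.1736)
= -3.24
v' = 4.63*e1 - 3.24*e2


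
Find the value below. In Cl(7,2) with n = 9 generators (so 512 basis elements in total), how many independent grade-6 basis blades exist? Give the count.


Number of grade-k basis blades in Cl(p,q) with n = p + q is C(n, k).
n = 7 + 2 = 9
C(9, 6) = 9! / (6! * 3!)
= 362880 / (720 * 6)
= 84


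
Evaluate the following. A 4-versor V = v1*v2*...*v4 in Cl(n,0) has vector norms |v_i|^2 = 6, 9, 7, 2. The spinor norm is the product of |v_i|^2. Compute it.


Spinor norm N(V) = |v1|^2 * |v2|^2 * ... * |v4|^2
= 6 * 9 * 7 * 2
Running product: 6, 54, 378, 756
N(V) = 756


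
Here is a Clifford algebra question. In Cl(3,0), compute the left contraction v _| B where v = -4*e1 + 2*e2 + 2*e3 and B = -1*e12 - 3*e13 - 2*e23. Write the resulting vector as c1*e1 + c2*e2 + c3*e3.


Left contraction v _| B = <vB>_1 (grade-1 part of the geometric product vB).
Using e1_|e12 = e2, e2_|e12 = -e1, e1_|e13 = e3, e3_|e13 = -e1, e2_|e23 = e3, e3_|e23 = -e2:
e1 coeff: -v2*b12 - v3*b13 = -(2)*(-1) - (2)*(-3) = 8
e2 coeff: v1*b12 - v3*b23 = (-4)*(-1) - (2)*(-2) = 8
e3 coeff: v1*b13 + v2*b23 = (-4)*(-3) + (2)*(-2) = 8
v _| B = 8*e1 + 8*e2 + 8*e3


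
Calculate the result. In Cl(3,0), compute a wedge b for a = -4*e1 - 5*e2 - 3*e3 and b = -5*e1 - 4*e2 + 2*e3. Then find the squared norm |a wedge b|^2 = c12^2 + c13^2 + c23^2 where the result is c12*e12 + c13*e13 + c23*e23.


a wedge b = (a1*b2 - a2*b1)*e12 + (a1*b3 - a3*b1)*e13 + (a2*b3 - a3*b2)*e23
e12 coeff: (-4)*(-4) - (-5)*(-5) = 16 - 25 = -9
e13 coeff: (-4)*2 - (-3)*(-5) = -8 - 15 = -23
e23 coeff: (-5)*2 - (-3)*(-4) = -10 - 12 = -22
|a wedge b|^2 = (-9)^2 + (-23)^2 + (-22)^2
= 81 + 529 + 484
= 1094


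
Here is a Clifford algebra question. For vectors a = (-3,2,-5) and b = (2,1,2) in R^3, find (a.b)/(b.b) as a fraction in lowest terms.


Projection coefficient = (a . b) / (b . b)
a . b = (-3)*2 + 2*1 + (-5)*2
= -6 + 2 + (-10) = -14
b . b = 2^2 + 1^2 + 2^2
= 4 + 1 + 4 = 9
Coefficient = -14/9
In lowest terms: -14/9


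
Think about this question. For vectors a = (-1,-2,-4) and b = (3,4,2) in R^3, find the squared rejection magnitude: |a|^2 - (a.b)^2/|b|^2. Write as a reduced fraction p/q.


|a|^2 = (-1)^2 + (-2)^2 + (-4)^2 = 21
|b|^2 = 3^2 + 4^2 + 2^2 = 29
a . b = (-1)*3 + (-2)*4 + (-4)*2 = -19
(a.b)^2 = (-19)^2 = 361
|rej|^2 = 21 - 361/29
= (609 - 361)/29
= 248/29
In lowest terms: 248/29


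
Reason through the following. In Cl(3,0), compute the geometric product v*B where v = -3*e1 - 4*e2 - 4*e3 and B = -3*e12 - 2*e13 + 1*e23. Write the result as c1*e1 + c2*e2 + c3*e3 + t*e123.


vB has grade-1 (vector) and grade-3 (trivector) parts: vB = (v _| B) + (v ^ B).
Vector part <vB>_1:
  e1: -v2*b12 - v3*b13 = -(-4)*(-3) - (-4)*(-2) = -20
  e2: v1*b12 - v3*b23 = (-3)*(-3) - (-4)*(1) = 13
  e3: v1*b13 + v2*b23 = (-3)*(-2) + (-4)*(1) = 2
Trivector part <vB>_3:
  e123: v1*b23 - v2*b13 + v3*b12 = (-3)*(1) - (-4)*(-2) + (-4)*(-3) = 1
vB = -20*e1 + 13*e2 + 2*e3 + 1*e123


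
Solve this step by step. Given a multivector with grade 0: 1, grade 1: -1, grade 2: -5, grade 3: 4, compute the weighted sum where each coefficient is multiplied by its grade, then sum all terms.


Grade-weighted sum = sum of grade_k * coefficient_k
0*1 = 0
1*(-1) = -1
2*(-5) = -10
3*4 = 12
Total = 0 + (-1) + (-10) + 12 = 1


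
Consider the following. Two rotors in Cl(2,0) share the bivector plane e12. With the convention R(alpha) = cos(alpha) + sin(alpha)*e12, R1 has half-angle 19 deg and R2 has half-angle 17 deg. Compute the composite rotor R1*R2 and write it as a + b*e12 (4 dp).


Same-plane rotors commute and their half-angles add:
R1*R2 = cos(a1 + a2) + sin(a1 + a2)*e12.
a1 + a2 = 19 + 17 = 36 deg
cos(36 deg) = 0.8090
sin(36 deg) = 0.5878
R1*R2 = 0.8090 + 0.5878*e12


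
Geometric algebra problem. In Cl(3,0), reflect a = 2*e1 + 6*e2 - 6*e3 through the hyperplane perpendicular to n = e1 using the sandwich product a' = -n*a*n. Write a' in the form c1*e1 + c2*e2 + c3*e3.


Reflection formula: a' = -n*a*n, with n = e1 (unit vector, n^2 = 1).
For reflection through hyperplane perp to e1:
The component along e1 flips sign, others stay.
a = (2, 6, -6)
a' = (-2, 6, -6)
a' = -2*e1 + 6*e2 - 6*e3


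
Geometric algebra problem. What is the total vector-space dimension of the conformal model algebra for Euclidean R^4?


The conformal model of R^4 uses Cl(5,1): the 4 Euclidean generators plus two extra orthogonal generators e+ (e+^2 = +1) and e- (e-^2 = -1), from which the null vectors e0, einf are built.
Number of generators m = 4 + 2 = 6.
dim Cl(p,q) = 2^m = 2^6 = 64


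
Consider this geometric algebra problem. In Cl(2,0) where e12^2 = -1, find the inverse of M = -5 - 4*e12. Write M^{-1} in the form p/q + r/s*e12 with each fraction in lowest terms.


M = -5 - 4*e12, where e12^2 = -1.
Since M commutes with its reverse ~M = a - b*e12, M * ~M = a^2 - b^2*e12^2 = a^2 + b^2.
So M^{-1} = ~M / (a^2 + b^2) = (a - b*e12)/(a^2 + b^2).
a^2 + b^2 = 25 + 16 = 41
Scalar part = -5/41 = -5/41
Bivector coeff = 4/41 = 4/41
M^{-1} = -5/41 + 4/41*e12


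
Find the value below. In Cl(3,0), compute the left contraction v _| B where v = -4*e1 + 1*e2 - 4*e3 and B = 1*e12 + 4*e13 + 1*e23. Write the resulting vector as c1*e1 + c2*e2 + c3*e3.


Left contraction v _| B = <vB>_1 (grade-1 part of the geometric product vB).
Using e1_|e12 = e2, e2_|e12 = -e1, e1_|e13 = e3, e3_|e13 = -e1, e2_|e23 = e3, e3_|e23 = -e2:
e1 coeff: -v2*b12 - v3*b13 = -(1)*(1) - (-4)*(4) = 15
e2 coeff: v1*b12 - v3*b23 = (-4)*(1) - (-4)*(1) = 0
e3 coeff: v1*b13 + v2*b23 = (-4)*(4) + (1)*(1) = -15
v _| B = 15*e1 + 0*e2 - 15*e3


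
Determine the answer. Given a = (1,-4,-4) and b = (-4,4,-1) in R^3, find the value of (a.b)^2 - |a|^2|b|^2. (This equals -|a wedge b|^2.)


a . b = 1*(-4) + (-4)*4 + (-4)*(-1)
= -4 + (-16) + 4 = -16
|a|^2 = 1^2 + (-4)^2 + (-4)^2 = 33
|b|^2 = (-4)^2 + 4^2 + (-1)^2 = 33
(a.b)^2 = (-16)^2 = 256
|a|^2 * |b|^2 = 33 * 33 = 1089
Result = 256 - 1089 = -833


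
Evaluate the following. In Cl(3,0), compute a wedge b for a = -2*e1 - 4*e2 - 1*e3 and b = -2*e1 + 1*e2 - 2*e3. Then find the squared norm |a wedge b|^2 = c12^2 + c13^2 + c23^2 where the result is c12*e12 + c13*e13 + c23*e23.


a wedge b = (a1*b2 - a2*b1)*e12 + (a1*b3 - a3*b1)*e13 + (a2*b3 - a3*b2)*e23
e12 coeff: (-2)*1 - (-4)*(-2) = -2 - 8 = -10
e13 coeff: (-2)*(-2) - (-1)*(-2) = 4 - 2 = 2
e23 coeff: (-4)*(-2) - (-1)*1 = 8 - (-1) = 9
|a wedge b|^2 = (-10)^2 + 2^2 + 9^2
= 100 + 4 + 81
= 185
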